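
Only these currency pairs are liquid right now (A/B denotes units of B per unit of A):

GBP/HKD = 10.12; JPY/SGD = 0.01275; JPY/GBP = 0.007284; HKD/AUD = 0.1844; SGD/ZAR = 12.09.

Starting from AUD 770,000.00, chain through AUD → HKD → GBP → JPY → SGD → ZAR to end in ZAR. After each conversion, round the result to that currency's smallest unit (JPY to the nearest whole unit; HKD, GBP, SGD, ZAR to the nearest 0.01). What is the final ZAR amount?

ZAR 8,732,042.64

AUD 770,000.00 ÷ 0.1844 = HKD 4,175,704.99
HKD 4,175,704.99 ÷ 10.12 = GBP 412,619.07
GBP 412,619.07 ÷ 0.007284 = JPY 56,647,319
JPY 56,647,319 × 0.01275 = SGD 722,253.32
SGD 722,253.32 × 12.09 = ZAR 8,732,042.64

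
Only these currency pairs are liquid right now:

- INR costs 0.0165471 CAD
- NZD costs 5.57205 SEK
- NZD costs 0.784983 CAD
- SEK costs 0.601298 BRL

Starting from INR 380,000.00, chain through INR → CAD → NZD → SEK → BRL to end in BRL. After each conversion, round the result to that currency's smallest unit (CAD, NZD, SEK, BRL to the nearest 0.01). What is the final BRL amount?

BRL 26,838.01

INR 380,000.00 × 0.0165471 = CAD 6,287.90
CAD 6,287.90 ÷ 0.784983 = NZD 8,010.24
NZD 8,010.24 × 5.57205 = SEK 44,633.46
SEK 44,633.46 × 0.601298 = BRL 26,838.01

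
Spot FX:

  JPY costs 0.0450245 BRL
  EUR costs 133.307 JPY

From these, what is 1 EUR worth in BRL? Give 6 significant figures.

EUR/BRL = 6.00208

1 EUR × 133.307 = 133.307 JPY
133.307 JPY × 0.0450245 = 6.00208 BRL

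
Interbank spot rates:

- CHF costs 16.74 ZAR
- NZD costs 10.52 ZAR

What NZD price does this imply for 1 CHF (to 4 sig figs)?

1 CHF × 16.74 = 16.74 ZAR
16.74 ZAR ÷ 10.52 = 1.59125 NZD

CHF/NZD = 1.591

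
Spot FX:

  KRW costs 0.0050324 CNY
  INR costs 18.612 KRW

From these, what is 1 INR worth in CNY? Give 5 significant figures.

INR/CNY = 0.093663

1 INR × 18.612 = 18.612 KRW
18.612 KRW × 0.0050324 = 0.093663 CNY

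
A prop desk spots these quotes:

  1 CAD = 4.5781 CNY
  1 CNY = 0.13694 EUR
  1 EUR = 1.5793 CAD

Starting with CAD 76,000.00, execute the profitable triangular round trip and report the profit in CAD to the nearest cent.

Profitable loop is CAD → EUR → CNY → CAD:
CAD 76,000.00 ÷ 1.5793 = EUR 48,122.59
EUR 48,122.59 ÷ 0.13694 = CNY 351,413.66
CNY 351,413.66 ÷ 4.5781 = CAD 76,759.72
Profit = CAD 76,759.72 − CAD 76,000.00

Profit: CAD 759.72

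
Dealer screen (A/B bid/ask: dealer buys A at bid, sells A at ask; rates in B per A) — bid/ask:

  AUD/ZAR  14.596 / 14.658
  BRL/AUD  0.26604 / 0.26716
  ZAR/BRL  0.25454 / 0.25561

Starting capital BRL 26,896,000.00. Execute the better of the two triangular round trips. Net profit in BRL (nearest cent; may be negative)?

Net result: BRL -26,245.18 (no profitable arbitrage after spreads)

Best loop BRL → ZAR → AUD → BRL:
BRL 26,896,000.00 ÷ 0.25561 (buy ZAR at ask) = ZAR 105,222,800.36
ZAR 105,222,800.36 ÷ 14.658 (buy AUD at ask) = AUD 7,178,523.70
AUD 7,178,523.70 ÷ 0.26716 (buy BRL at ask) = BRL 26,869,754.82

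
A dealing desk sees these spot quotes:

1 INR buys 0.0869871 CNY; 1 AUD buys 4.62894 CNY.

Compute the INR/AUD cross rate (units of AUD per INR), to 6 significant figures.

INR/AUD = 0.0187920

1 INR × 0.0869871 = 0.0869871 CNY
0.0869871 CNY ÷ 4.62894 = 0.018792 AUD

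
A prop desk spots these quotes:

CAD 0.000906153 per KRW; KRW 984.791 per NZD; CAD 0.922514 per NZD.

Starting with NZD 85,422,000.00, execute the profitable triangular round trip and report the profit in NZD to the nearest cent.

Profitable loop is NZD → CAD → KRW → NZD:
NZD 85,422,000.00 × 0.922514 = CAD 78,802,990.91
CAD 78,802,990.91 ÷ 0.000906153 = KRW 86,964,332,633
KRW 86,964,332,633 ÷ 984.791 = NZD 88,307,399.88
Profit = NZD 88,307,399.88 − NZD 85,422,000.00

Profit: NZD 2,885,399.88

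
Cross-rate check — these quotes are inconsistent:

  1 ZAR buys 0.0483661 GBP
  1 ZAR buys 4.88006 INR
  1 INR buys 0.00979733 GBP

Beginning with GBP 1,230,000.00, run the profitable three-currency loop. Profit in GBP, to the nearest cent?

Profitable loop is GBP → INR → ZAR → GBP:
GBP 1,230,000.00 ÷ 0.00979733 = INR 125,544,408.53
INR 125,544,408.53 ÷ 4.88006 = ZAR 25,725,996.92
ZAR 25,725,996.92 × 0.0483661 = GBP 1,244,266.14
Profit = GBP 1,244,266.14 − GBP 1,230,000.00

Profit: GBP 14,266.14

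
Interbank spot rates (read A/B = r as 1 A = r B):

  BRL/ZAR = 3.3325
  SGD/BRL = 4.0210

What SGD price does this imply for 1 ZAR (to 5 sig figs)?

1 ZAR ÷ 3.3325 = 0.300075 BRL
0.300075 BRL ÷ 4.0210 = 0.074627 SGD

ZAR/SGD = 0.074627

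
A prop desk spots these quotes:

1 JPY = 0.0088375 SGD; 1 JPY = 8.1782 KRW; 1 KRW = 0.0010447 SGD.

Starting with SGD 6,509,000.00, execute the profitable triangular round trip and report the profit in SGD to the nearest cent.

Profitable loop is SGD → KRW → JPY → SGD:
SGD 6,509,000.00 ÷ 0.0010447 = KRW 6,230,496,793
KRW 6,230,496,793 ÷ 8.1782 = JPY 761,842,067
JPY 761,842,067 × 0.0088375 = SGD 6,732,779.27
Profit = SGD 6,732,779.27 − SGD 6,509,000.00

Profit: SGD 223,779.27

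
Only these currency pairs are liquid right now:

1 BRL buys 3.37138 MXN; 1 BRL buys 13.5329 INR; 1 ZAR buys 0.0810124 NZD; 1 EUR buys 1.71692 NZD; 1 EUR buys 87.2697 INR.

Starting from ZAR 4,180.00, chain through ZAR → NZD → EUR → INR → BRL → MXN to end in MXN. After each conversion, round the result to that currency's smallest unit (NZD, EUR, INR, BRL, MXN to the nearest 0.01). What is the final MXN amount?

ZAR 4,180.00 × 0.0810124 = NZD 338.63
NZD 338.63 ÷ 1.71692 = EUR 197.23
EUR 197.23 × 87.2697 = INR 17,212.20
INR 17,212.20 ÷ 13.5329 = BRL 1,271.88
BRL 1,271.88 × 3.37138 = MXN 4,287.99

MXN 4,287.99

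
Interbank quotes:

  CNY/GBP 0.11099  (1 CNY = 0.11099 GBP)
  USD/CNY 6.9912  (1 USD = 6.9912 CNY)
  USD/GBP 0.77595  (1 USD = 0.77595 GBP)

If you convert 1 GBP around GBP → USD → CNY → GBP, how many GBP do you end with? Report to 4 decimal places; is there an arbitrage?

Around GBP → USD → CNY → GBP: 1 ÷ 0.77595 × 6.9912 × 0.11099 = 1.000004
Product ≈ 1 (deviation 0.000%, within rounding noise).

1.0000 (no arbitrage)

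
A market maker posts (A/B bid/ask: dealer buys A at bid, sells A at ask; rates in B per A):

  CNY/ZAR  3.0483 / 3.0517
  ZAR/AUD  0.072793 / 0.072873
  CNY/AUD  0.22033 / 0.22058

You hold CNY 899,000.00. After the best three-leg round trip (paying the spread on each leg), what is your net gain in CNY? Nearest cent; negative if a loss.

Best loop CNY → ZAR → AUD → CNY:
CNY 899,000.00 × 3.0483 (sell CNY at bid) = ZAR 2,740,421.70
ZAR 2,740,421.70 × 0.072793 (sell ZAR at bid) = AUD 199,483.52
AUD 199,483.52 ÷ 0.22058 (buy CNY at ask) = CNY 904,359.04

Net profit: CNY 5,359.04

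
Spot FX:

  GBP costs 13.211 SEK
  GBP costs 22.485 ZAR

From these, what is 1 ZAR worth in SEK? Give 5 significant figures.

1 ZAR ÷ 22.485 = 0.0444741 GBP
0.0444741 GBP × 13.211 = 0.587547 SEK

ZAR/SEK = 0.58755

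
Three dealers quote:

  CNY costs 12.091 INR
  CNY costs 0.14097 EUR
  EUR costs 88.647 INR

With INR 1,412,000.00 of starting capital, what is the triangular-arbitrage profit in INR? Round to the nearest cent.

Profit: INR 47,362.62

Profitable loop is INR → CNY → EUR → INR:
INR 1,412,000.00 ÷ 12.091 = CNY 116,781.08
CNY 116,781.08 × 0.14097 = EUR 16,462.63
EUR 16,462.63 × 88.647 = INR 1,459,362.62
Profit = INR 1,459,362.62 − INR 1,412,000.00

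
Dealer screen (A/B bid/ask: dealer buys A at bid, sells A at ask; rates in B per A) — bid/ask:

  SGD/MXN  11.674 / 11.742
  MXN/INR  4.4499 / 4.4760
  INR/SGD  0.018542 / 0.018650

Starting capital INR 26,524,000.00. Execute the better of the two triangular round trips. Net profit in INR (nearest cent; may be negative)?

Net profit: INR 536,014.76

Best loop INR → MXN → SGD → INR:
INR 26,524,000.00 ÷ 4.4760 (buy MXN at ask) = MXN 5,925,826.63
MXN 5,925,826.63 ÷ 11.742 (buy SGD at ask) = SGD 504,669.28
SGD 504,669.28 ÷ 0.018650 (buy INR at ask) = INR 27,060,014.76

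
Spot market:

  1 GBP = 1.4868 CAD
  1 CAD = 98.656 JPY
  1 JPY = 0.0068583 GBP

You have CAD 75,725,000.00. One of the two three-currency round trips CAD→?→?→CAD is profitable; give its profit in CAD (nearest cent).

Profitable loop is CAD → JPY → GBP → CAD:
CAD 75,725,000.00 × 98.656 = JPY 7,470,725,600
JPY 7,470,725,600 × 0.0068583 = GBP 51,236,477.38
GBP 51,236,477.38 × 1.4868 = CAD 76,178,394.57
Profit = CAD 76,178,394.57 − CAD 75,725,000.00

Profit: CAD 453,394.57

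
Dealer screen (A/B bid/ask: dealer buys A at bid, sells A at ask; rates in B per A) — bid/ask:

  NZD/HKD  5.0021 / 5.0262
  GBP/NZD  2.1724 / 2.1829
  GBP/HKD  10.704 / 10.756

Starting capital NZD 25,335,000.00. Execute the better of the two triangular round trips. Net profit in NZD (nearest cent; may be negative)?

Net profit: NZD 260,421.09

Best loop NZD → HKD → GBP → NZD:
NZD 25,335,000.00 × 5.0021 (sell NZD at bid) = HKD 126,728,203.50
HKD 126,728,203.50 ÷ 10.756 (buy GBP at ask) = GBP 11,782,094.04
GBP 11,782,094.04 × 2.1724 (sell GBP at bid) = NZD 25,595,421.09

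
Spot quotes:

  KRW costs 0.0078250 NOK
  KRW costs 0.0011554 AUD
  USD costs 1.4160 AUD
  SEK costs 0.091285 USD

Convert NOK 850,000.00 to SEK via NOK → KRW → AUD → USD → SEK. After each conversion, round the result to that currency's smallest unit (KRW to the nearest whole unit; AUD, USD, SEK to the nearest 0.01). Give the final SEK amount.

SEK 970,966.53

NOK 850,000.00 ÷ 0.0078250 = KRW 108,626,198
KRW 108,626,198 × 0.0011554 = AUD 125,506.71
AUD 125,506.71 ÷ 1.4160 = USD 88,634.68
USD 88,634.68 ÷ 0.091285 = SEK 970,966.53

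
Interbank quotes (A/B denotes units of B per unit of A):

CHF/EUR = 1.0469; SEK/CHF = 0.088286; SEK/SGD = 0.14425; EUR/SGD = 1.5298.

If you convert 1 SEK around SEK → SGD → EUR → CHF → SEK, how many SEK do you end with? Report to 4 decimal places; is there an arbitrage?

Around SEK → SGD → EUR → CHF → SEK: 1 × 0.14425 ÷ 1.5298 ÷ 1.0469 ÷ 0.088286 = 1.020197
Product > 1; profitable direction is SEK → SGD → EUR → CHF → SEK.

1.0202 (arbitrage exists)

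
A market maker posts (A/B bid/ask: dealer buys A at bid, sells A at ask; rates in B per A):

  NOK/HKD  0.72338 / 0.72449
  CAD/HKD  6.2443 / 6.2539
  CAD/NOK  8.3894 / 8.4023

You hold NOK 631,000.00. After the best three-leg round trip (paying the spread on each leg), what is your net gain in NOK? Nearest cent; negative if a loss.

Best loop NOK → CAD → HKD → NOK:
NOK 631,000.00 ÷ 8.4023 (buy CAD at ask) = CAD 75,098.48
CAD 75,098.48 × 6.2443 (sell CAD at bid) = HKD 468,937.47
HKD 468,937.47 ÷ 0.72449 (buy NOK at ask) = NOK 647,265.62

Net profit: NOK 16,265.62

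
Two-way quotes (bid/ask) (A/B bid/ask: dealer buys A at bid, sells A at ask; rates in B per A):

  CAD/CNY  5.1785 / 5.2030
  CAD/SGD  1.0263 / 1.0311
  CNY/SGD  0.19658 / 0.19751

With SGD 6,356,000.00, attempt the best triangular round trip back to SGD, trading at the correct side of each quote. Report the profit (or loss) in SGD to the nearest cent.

Net result: SGD -8,315.94 (no profitable arbitrage after spreads)

Best loop SGD → CNY → CAD → SGD:
SGD 6,356,000.00 ÷ 0.19751 (buy CNY at ask) = CNY 32,180,649.08
CNY 32,180,649.08 ÷ 5.2030 (buy CAD at ask) = CAD 6,185,018.08
CAD 6,185,018.08 × 1.0263 (sell CAD at bid) = SGD 6,347,684.06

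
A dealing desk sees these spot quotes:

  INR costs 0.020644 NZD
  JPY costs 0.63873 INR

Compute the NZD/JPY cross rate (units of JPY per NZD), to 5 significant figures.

1 NZD ÷ 0.020644 = 48.4402 INR
48.4402 INR ÷ 0.63873 = 75.8383 JPY

NZD/JPY = 75.838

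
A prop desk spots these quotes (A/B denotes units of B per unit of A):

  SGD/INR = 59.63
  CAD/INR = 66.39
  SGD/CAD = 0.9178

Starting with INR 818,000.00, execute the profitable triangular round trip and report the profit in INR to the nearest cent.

Profitable loop is INR → SGD → CAD → INR:
INR 818,000.00 ÷ 59.63 = SGD 13,717.93
SGD 13,717.93 × 0.9178 = CAD 12,590.31
CAD 12,590.31 × 66.39 = INR 835,870.92
Profit = INR 835,870.92 − INR 818,000.00

Profit: INR 17,870.92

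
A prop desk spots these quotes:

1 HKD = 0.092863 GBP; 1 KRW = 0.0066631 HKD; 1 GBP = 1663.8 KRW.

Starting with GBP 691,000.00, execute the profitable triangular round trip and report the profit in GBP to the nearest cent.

Profitable loop is GBP → KRW → HKD → GBP:
GBP 691,000.00 × 1663.8 = KRW 1,149,685,800
KRW 1,149,685,800 × 0.0066631 = HKD 7,660,471.45
HKD 7,660,471.45 × 0.092863 = GBP 711,374.36
Profit = GBP 711,374.36 − GBP 691,000.00

Profit: GBP 20,374.36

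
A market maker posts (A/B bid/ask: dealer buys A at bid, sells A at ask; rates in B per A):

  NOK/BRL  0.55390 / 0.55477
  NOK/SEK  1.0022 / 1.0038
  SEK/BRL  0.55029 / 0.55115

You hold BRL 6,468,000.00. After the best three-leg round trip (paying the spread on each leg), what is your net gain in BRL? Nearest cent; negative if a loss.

Net profit: BRL 7,664.99

Best loop BRL → SEK → NOK → BRL:
BRL 6,468,000.00 ÷ 0.55115 (buy SEK at ask) = SEK 11,735,462.22
SEK 11,735,462.22 ÷ 1.0038 (buy NOK at ask) = NOK 11,691,036.28
NOK 11,691,036.28 × 0.55390 (sell NOK at bid) = BRL 6,475,664.99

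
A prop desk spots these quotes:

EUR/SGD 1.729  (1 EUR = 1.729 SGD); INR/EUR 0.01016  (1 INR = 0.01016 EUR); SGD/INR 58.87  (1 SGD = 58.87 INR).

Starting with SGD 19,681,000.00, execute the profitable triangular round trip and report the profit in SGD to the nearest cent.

Profit: SGD 672,068.69

Profitable loop is SGD → INR → EUR → SGD:
SGD 19,681,000.00 × 58.87 = INR 1,158,620,470.00
INR 1,158,620,470.00 × 0.01016 = EUR 11,771,583.98
EUR 11,771,583.98 × 1.729 = SGD 20,353,068.69
Profit = SGD 20,353,068.69 − SGD 19,681,000.00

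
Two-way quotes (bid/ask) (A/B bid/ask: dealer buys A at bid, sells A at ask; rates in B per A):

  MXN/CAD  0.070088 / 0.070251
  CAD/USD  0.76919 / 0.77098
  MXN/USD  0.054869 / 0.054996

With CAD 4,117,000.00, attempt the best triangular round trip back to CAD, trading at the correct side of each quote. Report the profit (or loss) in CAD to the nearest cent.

Net profit: CAD 53,732.05

Best loop CAD → MXN → USD → CAD:
CAD 4,117,000.00 ÷ 0.070251 (buy MXN at ask) = MXN 58,604,147.98
MXN 58,604,147.98 × 0.054869 (sell MXN at bid) = USD 3,215,551.00
USD 3,215,551.00 ÷ 0.77098 (buy CAD at ask) = CAD 4,170,732.05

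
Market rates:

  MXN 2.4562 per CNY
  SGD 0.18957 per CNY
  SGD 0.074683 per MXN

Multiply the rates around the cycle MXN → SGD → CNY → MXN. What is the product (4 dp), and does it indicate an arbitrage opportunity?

Around MXN → SGD → CNY → MXN: 1 × 0.074683 ÷ 0.18957 × 2.4562 = 0.967645
Product < 1; profitable direction is MXN → CNY → SGD → MXN.

0.9676 (arbitrage exists)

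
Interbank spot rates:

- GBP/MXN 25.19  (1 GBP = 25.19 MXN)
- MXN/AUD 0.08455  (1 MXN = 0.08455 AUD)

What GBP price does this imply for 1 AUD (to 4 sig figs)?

AUD/GBP = 0.4695

1 AUD ÷ 0.08455 = 11.8273 MXN
11.8273 MXN ÷ 25.19 = 0.469524 GBP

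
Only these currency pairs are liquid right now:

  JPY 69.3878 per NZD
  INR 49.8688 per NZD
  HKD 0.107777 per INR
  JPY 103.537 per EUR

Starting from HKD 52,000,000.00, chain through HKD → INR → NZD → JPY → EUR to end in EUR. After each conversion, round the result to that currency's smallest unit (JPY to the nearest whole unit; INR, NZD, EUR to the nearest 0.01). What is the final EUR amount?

HKD 52,000,000.00 ÷ 0.107777 = INR 482,477,708.60
INR 482,477,708.60 ÷ 49.8688 = NZD 9,674,941.22
NZD 9,674,941.22 × 69.3878 = JPY 671,322,886
JPY 671,322,886 ÷ 103.537 = EUR 6,483,893.55

EUR 6,483,893.55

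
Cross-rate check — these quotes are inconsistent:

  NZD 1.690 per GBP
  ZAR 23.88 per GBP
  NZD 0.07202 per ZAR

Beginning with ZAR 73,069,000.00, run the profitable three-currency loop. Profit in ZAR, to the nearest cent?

Profit: ZAR 1,290,061.30

Profitable loop is ZAR → NZD → GBP → ZAR:
ZAR 73,069,000.00 × 0.07202 = NZD 5,262,429.38
NZD 5,262,429.38 ÷ 1.690 = GBP 3,113,863.54
GBP 3,113,863.54 × 23.88 = ZAR 74,359,061.30
Profit = ZAR 74,359,061.30 − ZAR 73,069,000.00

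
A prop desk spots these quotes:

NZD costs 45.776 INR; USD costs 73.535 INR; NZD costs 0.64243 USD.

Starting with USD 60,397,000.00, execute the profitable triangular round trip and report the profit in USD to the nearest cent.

Profitable loop is USD → INR → NZD → USD:
USD 60,397,000.00 × 73.535 = INR 4,441,293,395.00
INR 4,441,293,395.00 ÷ 45.776 = NZD 97,022,312.89
NZD 97,022,312.89 × 0.64243 = USD 62,330,044.47
Profit = USD 62,330,044.47 − USD 60,397,000.00

Profit: USD 1,933,044.47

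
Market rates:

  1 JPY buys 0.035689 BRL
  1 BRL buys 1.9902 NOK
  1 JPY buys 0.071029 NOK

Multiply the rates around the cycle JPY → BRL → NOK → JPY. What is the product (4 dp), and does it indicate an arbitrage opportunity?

1.0000 (no arbitrage)

Around JPY → BRL → NOK → JPY: 1 × 0.035689 × 1.9902 ÷ 0.071029 = 0.999989
Product ≈ 1 (deviation 0.001%, within rounding noise).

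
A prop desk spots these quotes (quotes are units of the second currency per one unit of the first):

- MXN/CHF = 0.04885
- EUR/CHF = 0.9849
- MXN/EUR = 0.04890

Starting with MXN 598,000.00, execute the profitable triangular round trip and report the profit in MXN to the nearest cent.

Profitable loop is MXN → CHF → EUR → MXN:
MXN 598,000.00 × 0.04885 = CHF 29,212.30
CHF 29,212.30 ÷ 0.9849 = EUR 29,660.17
EUR 29,660.17 ÷ 0.04890 = MXN 606,547.41
Profit = MXN 606,547.41 − MXN 598,000.00

Profit: MXN 8,547.41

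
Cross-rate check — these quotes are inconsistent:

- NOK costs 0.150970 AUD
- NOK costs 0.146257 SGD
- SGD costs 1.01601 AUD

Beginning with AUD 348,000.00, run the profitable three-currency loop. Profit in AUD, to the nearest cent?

Profitable loop is AUD → SGD → NOK → AUD:
AUD 348,000.00 ÷ 1.01601 = SGD 342,516.31
SGD 342,516.31 ÷ 0.146257 = NOK 2,341,879.80
NOK 2,341,879.80 × 0.150970 = AUD 353,553.59
Profit = AUD 353,553.59 − AUD 348,000.00

Profit: AUD 5,553.59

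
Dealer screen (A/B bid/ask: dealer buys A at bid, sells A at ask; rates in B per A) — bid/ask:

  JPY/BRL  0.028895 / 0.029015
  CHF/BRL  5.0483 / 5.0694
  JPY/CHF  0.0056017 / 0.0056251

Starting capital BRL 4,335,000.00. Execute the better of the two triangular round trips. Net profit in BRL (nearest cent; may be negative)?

Net profit: BRL 57,633.74

Best loop BRL → CHF → JPY → BRL:
BRL 4,335,000.00 ÷ 5.0694 (buy CHF at ask) = CHF 855,130.78
CHF 855,130.78 ÷ 0.0056251 (buy JPY at ask) = JPY 152,020,548
JPY 152,020,548 × 0.028895 (sell JPY at bid) = BRL 4,392,633.74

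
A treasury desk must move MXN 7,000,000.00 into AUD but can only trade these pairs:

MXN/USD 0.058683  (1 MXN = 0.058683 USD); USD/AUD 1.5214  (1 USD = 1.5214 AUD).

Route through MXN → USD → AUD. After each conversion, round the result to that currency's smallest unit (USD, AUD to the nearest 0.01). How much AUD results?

MXN 7,000,000.00 × 0.058683 = USD 410,781.00
USD 410,781.00 × 1.5214 = AUD 624,962.21

AUD 624,962.21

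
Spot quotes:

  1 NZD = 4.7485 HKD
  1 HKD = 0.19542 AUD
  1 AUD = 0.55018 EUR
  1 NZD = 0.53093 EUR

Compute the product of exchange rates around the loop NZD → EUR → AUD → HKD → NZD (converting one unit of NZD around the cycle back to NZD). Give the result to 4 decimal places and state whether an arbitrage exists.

1.0399 (arbitrage exists)

Around NZD → EUR → AUD → HKD → NZD: 1 × 0.53093 ÷ 0.55018 ÷ 0.19542 ÷ 4.7485 = 1.039937
Product > 1; profitable direction is NZD → EUR → AUD → HKD → NZD.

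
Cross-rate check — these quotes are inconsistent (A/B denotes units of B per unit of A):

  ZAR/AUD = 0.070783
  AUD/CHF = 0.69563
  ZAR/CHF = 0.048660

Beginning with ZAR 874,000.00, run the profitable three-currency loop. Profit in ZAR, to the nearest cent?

Profitable loop is ZAR → AUD → CHF → ZAR:
ZAR 874,000.00 × 0.070783 = AUD 61,864.34
AUD 61,864.34 × 0.69563 = CHF 43,034.69
CHF 43,034.69 ÷ 0.048660 = ZAR 884,395.65
Profit = ZAR 884,395.65 − ZAR 874,000.00

Profit: ZAR 10,395.65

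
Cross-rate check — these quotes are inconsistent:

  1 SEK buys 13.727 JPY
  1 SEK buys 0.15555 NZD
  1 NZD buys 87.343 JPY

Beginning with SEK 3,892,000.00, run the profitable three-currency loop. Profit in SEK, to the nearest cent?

Profitable loop is SEK → JPY → NZD → SEK:
SEK 3,892,000.00 × 13.727 = JPY 53,425,484
JPY 53,425,484 ÷ 87.343 = NZD 611,674.48
NZD 611,674.48 ÷ 0.15555 = SEK 3,932,333.52
Profit = SEK 3,932,333.52 − SEK 3,892,000.00

Profit: SEK 40,333.52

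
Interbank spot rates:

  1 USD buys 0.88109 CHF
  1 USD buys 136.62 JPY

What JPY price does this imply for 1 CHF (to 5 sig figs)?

1 CHF ÷ 0.88109 = 1.13496 USD
1.13496 USD × 136.62 = 155.058 JPY

CHF/JPY = 155.06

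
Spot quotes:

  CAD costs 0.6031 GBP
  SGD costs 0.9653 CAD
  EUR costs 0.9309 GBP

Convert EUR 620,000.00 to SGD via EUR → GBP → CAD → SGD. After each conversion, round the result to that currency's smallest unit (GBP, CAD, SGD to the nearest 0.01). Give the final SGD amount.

SGD 991,386.69

EUR 620,000.00 × 0.9309 = GBP 577,158.00
GBP 577,158.00 ÷ 0.6031 = CAD 956,985.57
CAD 956,985.57 ÷ 0.9653 = SGD 991,386.69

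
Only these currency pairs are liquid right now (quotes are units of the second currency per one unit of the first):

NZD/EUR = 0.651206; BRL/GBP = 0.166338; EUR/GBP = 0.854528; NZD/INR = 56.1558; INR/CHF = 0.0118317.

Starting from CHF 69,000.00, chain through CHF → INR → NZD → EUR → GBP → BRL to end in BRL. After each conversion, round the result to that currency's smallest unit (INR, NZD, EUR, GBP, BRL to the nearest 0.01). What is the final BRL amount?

CHF 69,000.00 ÷ 0.0118317 = INR 5,831,790.87
INR 5,831,790.87 ÷ 56.1558 = NZD 103,850.20
NZD 103,850.20 × 0.651206 = EUR 67,627.87
EUR 67,627.87 × 0.854528 = GBP 57,789.91
GBP 57,789.91 ÷ 0.166338 = BRL 347,424.58

BRL 347,424.58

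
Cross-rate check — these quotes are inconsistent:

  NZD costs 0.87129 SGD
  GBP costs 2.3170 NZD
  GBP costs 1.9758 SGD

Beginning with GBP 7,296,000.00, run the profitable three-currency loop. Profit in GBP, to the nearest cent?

Profitable loop is GBP → NZD → SGD → GBP:
GBP 7,296,000.00 × 2.3170 = NZD 16,904,832.00
NZD 16,904,832.00 × 0.87129 = SGD 14,729,011.07
SGD 14,729,011.07 ÷ 1.9758 = GBP 7,454,707.50
Profit = GBP 7,454,707.50 − GBP 7,296,000.00

Profit: GBP 158,707.50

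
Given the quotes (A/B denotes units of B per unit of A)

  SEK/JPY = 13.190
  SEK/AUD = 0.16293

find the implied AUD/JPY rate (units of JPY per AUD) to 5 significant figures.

1 AUD ÷ 0.16293 = 6.13761 SEK
6.13761 SEK × 13.190 = 80.955 JPY

AUD/JPY = 80.955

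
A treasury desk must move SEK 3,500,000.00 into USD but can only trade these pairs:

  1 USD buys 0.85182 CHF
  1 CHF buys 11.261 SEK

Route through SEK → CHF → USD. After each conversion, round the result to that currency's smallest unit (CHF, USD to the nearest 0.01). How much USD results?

USD 364,874.28

SEK 3,500,000.00 ÷ 11.261 = CHF 310,807.21
CHF 310,807.21 ÷ 0.85182 = USD 364,874.28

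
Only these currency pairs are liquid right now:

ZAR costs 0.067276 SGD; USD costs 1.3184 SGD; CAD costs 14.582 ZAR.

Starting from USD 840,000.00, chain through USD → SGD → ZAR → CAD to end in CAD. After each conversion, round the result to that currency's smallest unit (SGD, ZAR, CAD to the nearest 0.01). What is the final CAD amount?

USD 840,000.00 × 1.3184 = SGD 1,107,456.00
SGD 1,107,456.00 ÷ 0.067276 = ZAR 16,461,382.96
ZAR 16,461,382.96 ÷ 14.582 = CAD 1,128,883.76

CAD 1,128,883.76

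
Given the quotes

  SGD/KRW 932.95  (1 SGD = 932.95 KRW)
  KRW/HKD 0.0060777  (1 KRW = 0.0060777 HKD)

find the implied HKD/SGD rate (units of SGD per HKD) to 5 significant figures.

HKD/SGD = 0.17636

1 HKD ÷ 0.0060777 = 164.536 KRW
164.536 KRW ÷ 932.95 = 0.176361 SGD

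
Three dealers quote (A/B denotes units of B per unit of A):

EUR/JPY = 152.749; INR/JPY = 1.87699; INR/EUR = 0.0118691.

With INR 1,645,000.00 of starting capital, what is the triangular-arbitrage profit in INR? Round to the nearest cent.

Profitable loop is INR → JPY → EUR → INR:
INR 1,645,000.00 × 1.87699 = JPY 3,087,649
JPY 3,087,649 ÷ 152.749 = EUR 20,213.87
EUR 20,213.87 ÷ 0.0118691 = INR 1,703,066.85
Profit = INR 1,703,066.85 − INR 1,645,000.00

Profit: INR 58,066.85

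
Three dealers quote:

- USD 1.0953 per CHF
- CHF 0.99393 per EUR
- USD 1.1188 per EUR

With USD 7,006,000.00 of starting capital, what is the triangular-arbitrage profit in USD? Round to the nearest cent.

Profitable loop is USD → CHF → EUR → USD:
USD 7,006,000.00 ÷ 1.0953 = CHF 6,396,421.07
CHF 6,396,421.07 ÷ 0.99393 = EUR 6,435,484.46
EUR 6,435,484.46 × 1.1188 = USD 7,200,020.02
Profit = USD 7,200,020.02 − USD 7,006,000.00

Profit: USD 194,020.02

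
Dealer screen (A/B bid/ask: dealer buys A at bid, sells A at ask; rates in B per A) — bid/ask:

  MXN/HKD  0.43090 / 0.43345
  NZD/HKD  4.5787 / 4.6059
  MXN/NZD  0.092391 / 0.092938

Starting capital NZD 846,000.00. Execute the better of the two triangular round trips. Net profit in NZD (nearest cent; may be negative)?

Net profit: NZD 5,606.62

Best loop NZD → MXN → HKD → NZD:
NZD 846,000.00 ÷ 0.092938 (buy MXN at ask) = MXN 9,102,842.76
MXN 9,102,842.76 × 0.43090 (sell MXN at bid) = HKD 3,922,414.94
HKD 3,922,414.94 ÷ 4.6059 (buy NZD at ask) = NZD 851,606.62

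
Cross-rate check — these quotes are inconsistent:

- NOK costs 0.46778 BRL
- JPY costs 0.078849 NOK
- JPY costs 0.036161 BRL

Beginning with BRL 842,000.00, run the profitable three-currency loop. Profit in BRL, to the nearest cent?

Profitable loop is BRL → JPY → NOK → BRL:
BRL 842,000.00 ÷ 0.036161 = JPY 23,284,754
JPY 23,284,754 × 0.078849 = NOK 1,835,979.59
NOK 1,835,979.59 × 0.46778 = BRL 858,834.53
Profit = BRL 858,834.53 − BRL 842,000.00

Profit: BRL 16,834.53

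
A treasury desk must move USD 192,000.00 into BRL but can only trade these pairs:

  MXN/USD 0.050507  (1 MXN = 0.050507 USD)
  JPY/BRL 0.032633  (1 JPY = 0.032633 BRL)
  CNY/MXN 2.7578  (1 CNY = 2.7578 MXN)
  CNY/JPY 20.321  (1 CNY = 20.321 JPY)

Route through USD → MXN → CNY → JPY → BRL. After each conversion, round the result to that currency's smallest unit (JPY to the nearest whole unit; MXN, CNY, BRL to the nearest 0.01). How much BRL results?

BRL 914,090.01

USD 192,000.00 ÷ 0.050507 = MXN 3,801,453.26
MXN 3,801,453.26 ÷ 2.7578 = CNY 1,378,436.89
CNY 1,378,436.89 × 20.321 = JPY 28,011,216
JPY 28,011,216 × 0.032633 = BRL 914,090.01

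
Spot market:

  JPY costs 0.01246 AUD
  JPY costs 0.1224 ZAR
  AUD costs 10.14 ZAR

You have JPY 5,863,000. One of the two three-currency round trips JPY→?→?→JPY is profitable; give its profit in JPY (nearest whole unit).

Profitable loop is JPY → AUD → ZAR → JPY:
JPY 5,863,000 × 0.01246 = AUD 73,052.98
AUD 73,052.98 × 10.14 = ZAR 740,757.22
ZAR 740,757.22 ÷ 0.1224 = JPY 6,051,938
Profit = JPY 6,051,938 − JPY 5,863,000

Profit: JPY 188,938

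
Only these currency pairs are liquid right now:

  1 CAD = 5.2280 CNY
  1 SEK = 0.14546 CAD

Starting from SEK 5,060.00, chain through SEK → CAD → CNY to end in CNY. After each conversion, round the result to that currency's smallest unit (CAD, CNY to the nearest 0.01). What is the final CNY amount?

CNY 3,847.96

SEK 5,060.00 × 0.14546 = CAD 736.03
CAD 736.03 × 5.2280 = CNY 3,847.96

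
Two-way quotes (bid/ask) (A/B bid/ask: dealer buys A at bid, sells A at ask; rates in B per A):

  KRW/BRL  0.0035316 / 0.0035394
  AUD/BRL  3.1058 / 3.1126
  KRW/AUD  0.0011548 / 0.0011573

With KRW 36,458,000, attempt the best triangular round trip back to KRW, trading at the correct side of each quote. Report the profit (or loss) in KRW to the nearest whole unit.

Net profit: KRW 485,961

Best loop KRW → AUD → BRL → KRW:
KRW 36,458,000 × 0.0011548 (sell KRW at bid) = AUD 42,101.70
AUD 42,101.70 × 3.1058 (sell AUD at bid) = BRL 130,759.45
BRL 130,759.45 ÷ 0.0035394 (buy KRW at ask) = KRW 36,943,961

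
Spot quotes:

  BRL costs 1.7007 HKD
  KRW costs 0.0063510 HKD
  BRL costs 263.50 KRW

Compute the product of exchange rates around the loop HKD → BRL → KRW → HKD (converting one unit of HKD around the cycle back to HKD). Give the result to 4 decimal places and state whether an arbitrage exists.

Around HKD → BRL → KRW → HKD: 1 ÷ 1.7007 × 263.50 × 0.0063510 = 0.984000
Product < 1; profitable direction is HKD → KRW → BRL → HKD.

0.9840 (arbitrage exists)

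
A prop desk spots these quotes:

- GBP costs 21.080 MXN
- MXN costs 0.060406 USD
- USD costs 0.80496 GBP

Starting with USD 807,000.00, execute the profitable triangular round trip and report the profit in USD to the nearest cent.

Profitable loop is USD → GBP → MXN → USD:
USD 807,000.00 × 0.80496 = GBP 649,602.72
GBP 649,602.72 × 21.080 = MXN 13,693,625.34
MXN 13,693,625.34 × 0.060406 = USD 827,177.13
Profit = USD 827,177.13 − USD 807,000.00

Profit: USD 20,177.13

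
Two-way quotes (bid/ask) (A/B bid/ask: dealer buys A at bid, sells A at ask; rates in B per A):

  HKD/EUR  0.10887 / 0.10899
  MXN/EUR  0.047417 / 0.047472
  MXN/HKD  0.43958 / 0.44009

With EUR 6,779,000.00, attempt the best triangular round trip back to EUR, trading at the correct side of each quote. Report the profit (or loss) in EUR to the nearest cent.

Best loop EUR → MXN → HKD → EUR:
EUR 6,779,000.00 ÷ 0.047472 (buy MXN at ask) = MXN 142,799,966.30
MXN 142,799,966.30 × 0.43958 (sell MXN at bid) = HKD 62,772,009.18
HKD 62,772,009.18 × 0.10887 (sell HKD at bid) = EUR 6,833,988.64

Net profit: EUR 54,988.64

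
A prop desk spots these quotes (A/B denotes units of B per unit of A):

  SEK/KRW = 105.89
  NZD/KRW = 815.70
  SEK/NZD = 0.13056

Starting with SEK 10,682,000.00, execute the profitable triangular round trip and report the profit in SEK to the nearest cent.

Profitable loop is SEK → NZD → KRW → SEK:
SEK 10,682,000.00 × 0.13056 = NZD 1,394,641.92
NZD 1,394,641.92 × 815.70 = KRW 1,137,609,414
KRW 1,137,609,414 ÷ 105.89 = SEK 10,743,313.01
Profit = SEK 10,743,313.01 − SEK 10,682,000.00

Profit: SEK 61,313.01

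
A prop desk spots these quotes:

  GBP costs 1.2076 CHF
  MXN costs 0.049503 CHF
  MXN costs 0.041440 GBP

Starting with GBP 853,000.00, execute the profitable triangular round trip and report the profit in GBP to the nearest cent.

Profitable loop is GBP → CHF → MXN → GBP:
GBP 853,000.00 × 1.2076 = CHF 1,030,082.80
CHF 1,030,082.80 ÷ 0.049503 = MXN 20,808,492.41
MXN 20,808,492.41 × 0.041440 = GBP 862,303.93
Profit = GBP 862,303.93 − GBP 853,000.00

Profit: GBP 9,303.93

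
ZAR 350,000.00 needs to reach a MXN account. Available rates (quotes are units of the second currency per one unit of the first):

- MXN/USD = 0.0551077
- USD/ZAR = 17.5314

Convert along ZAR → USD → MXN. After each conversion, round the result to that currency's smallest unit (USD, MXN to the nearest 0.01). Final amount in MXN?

MXN 362,275.69

ZAR 350,000.00 ÷ 17.5314 = USD 19,964.18
USD 19,964.18 ÷ 0.0551077 = MXN 362,275.69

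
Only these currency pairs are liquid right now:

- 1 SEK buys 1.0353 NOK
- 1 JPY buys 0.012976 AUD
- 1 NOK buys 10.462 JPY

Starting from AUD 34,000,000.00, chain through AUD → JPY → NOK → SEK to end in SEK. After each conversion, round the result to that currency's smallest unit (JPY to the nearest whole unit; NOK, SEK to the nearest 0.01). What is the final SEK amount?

AUD 34,000,000.00 ÷ 0.012976 = JPY 2,620,221,948
JPY 2,620,221,948 ÷ 10.462 = NOK 250,451,342.76
NOK 250,451,342.76 ÷ 1.0353 = SEK 241,911,854.30

SEK 241,911,854.30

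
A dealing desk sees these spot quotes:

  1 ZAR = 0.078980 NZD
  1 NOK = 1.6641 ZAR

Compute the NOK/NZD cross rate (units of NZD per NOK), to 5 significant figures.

1 NOK × 1.6641 = 1.6641 ZAR
1.6641 ZAR × 0.078980 = 0.131431 NZD

NOK/NZD = 0.13143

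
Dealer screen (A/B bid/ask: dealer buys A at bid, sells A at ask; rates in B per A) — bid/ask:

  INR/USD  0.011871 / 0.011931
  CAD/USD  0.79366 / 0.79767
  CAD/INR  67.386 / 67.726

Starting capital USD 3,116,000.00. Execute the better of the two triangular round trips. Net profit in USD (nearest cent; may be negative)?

Best loop USD → CAD → INR → USD:
USD 3,116,000.00 ÷ 0.79767 (buy CAD at ask) = CAD 3,906,377.32
CAD 3,906,377.32 × 67.386 (sell CAD at bid) = INR 263,235,142.35
INR 263,235,142.35 × 0.011871 (sell INR at bid) = USD 3,124,864.37

Net profit: USD 8,864.37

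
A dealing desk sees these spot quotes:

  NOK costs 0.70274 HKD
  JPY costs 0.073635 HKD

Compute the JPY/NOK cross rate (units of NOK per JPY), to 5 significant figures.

JPY/NOK = 0.10478

1 JPY × 0.073635 = 0.073635 HKD
0.073635 HKD ÷ 0.70274 = 0.104783 NOK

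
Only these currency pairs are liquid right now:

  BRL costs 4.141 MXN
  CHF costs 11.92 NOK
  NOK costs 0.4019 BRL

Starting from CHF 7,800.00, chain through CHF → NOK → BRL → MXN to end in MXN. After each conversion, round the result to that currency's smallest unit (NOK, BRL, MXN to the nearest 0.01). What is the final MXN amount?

MXN 154,736.95

CHF 7,800.00 × 11.92 = NOK 92,976.00
NOK 92,976.00 × 0.4019 = BRL 37,367.05
BRL 37,367.05 × 4.141 = MXN 154,736.95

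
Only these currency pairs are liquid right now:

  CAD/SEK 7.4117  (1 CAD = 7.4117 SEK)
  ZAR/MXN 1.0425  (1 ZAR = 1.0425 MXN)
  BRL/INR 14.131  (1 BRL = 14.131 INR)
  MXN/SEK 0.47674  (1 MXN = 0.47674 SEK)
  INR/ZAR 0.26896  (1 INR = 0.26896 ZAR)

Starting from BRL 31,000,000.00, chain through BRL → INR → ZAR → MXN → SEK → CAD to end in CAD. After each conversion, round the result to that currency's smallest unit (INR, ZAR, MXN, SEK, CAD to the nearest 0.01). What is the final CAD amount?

CAD 7,900,637.03

BRL 31,000,000.00 × 14.131 = INR 438,061,000.00
INR 438,061,000.00 × 0.26896 = ZAR 117,820,886.56
ZAR 117,820,886.56 × 1.0425 = MXN 122,828,274.24
MXN 122,828,274.24 × 0.47674 = SEK 58,557,151.46
SEK 58,557,151.46 ÷ 7.4117 = CAD 7,900,637.03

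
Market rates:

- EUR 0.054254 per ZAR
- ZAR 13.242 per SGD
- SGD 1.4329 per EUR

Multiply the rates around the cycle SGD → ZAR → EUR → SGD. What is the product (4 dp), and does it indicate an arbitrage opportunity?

Around SGD → ZAR → EUR → SGD: 1 × 13.242 × 0.054254 × 1.4329 = 1.029440
Product > 1; profitable direction is SGD → ZAR → EUR → SGD.

1.0294 (arbitrage exists)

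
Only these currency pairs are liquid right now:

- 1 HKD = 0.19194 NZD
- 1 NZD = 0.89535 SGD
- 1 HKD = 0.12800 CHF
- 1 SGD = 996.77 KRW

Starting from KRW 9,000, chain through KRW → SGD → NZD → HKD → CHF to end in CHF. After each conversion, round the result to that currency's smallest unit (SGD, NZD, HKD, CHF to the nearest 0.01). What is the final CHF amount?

CHF 6.73

KRW 9,000 ÷ 996.77 = SGD 9.03
SGD 9.03 ÷ 0.89535 = NZD 10.09
NZD 10.09 ÷ 0.19194 = HKD 52.57
HKD 52.57 × 0.12800 = CHF 6.73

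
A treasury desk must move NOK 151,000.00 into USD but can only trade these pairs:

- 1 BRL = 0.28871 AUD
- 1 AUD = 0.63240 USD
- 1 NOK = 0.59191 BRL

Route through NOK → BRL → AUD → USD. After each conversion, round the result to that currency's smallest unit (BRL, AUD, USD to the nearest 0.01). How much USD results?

NOK 151,000.00 × 0.59191 = BRL 89,378.41
BRL 89,378.41 × 0.28871 = AUD 25,804.44
AUD 25,804.44 × 0.63240 = USD 16,318.73

USD 16,318.73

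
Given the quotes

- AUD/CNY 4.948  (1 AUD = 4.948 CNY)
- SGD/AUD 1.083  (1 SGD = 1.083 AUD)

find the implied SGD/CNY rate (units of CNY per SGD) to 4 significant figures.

SGD/CNY = 5.359

1 SGD × 1.083 = 1.083 AUD
1.083 AUD × 4.948 = 5.35868 CNY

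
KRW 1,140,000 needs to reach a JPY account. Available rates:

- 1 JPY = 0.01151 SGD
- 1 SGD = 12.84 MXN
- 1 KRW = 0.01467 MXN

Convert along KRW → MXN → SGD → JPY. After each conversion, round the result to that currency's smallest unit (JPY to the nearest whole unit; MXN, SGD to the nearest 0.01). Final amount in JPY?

KRW 1,140,000 × 0.01467 = MXN 16,723.80
MXN 16,723.80 ÷ 12.84 = SGD 1,302.48
SGD 1,302.48 ÷ 0.01151 = JPY 113,161

JPY 113,161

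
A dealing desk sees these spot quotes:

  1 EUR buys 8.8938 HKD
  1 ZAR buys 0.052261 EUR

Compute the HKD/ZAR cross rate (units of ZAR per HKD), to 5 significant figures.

HKD/ZAR = 2.1515

1 HKD ÷ 8.8938 = 0.112438 EUR
0.112438 EUR ÷ 0.052261 = 2.15147 ZAR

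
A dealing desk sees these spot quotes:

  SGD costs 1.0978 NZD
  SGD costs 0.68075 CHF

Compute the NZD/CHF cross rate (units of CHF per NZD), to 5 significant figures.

1 NZD ÷ 1.0978 = 0.910913 SGD
0.910913 SGD × 0.68075 = 0.620104 CHF

NZD/CHF = 0.62010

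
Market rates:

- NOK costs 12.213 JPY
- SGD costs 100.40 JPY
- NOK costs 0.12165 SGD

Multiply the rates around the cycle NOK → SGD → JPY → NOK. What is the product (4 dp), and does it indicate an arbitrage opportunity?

1.0001 (no arbitrage)

Around NOK → SGD → JPY → NOK: 1 × 0.12165 × 100.40 ÷ 12.213 = 1.000054
Product ≈ 1 (deviation 0.005%, within rounding noise).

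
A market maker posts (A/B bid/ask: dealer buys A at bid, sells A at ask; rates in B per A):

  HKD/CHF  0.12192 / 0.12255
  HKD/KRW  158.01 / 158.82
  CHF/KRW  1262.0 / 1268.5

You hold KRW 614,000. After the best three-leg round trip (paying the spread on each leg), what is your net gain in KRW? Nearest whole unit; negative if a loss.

Best loop KRW → CHF → HKD → KRW:
KRW 614,000 ÷ 1268.5 (buy CHF at ask) = CHF 484.04
CHF 484.04 ÷ 0.12255 (buy HKD at ask) = HKD 3,949.70
HKD 3,949.70 × 158.01 (sell HKD at bid) = KRW 624,093

Net profit: KRW 10,093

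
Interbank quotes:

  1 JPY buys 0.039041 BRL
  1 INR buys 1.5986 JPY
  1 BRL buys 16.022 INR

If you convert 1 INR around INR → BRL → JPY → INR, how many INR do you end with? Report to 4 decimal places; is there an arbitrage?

1.0001 (no arbitrage)

Around INR → BRL → JPY → INR: 1 ÷ 16.022 ÷ 0.039041 ÷ 1.5986 = 1.000052
Product ≈ 1 (deviation 0.005%, within rounding noise).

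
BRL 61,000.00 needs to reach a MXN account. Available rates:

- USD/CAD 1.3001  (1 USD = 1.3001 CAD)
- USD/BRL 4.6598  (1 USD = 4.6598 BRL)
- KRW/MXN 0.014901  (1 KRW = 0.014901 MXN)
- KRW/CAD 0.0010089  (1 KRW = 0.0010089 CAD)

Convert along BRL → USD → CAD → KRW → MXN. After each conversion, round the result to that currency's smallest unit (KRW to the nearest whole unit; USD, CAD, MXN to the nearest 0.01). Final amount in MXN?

MXN 251,366.09

BRL 61,000.00 ÷ 4.6598 = USD 13,090.69
USD 13,090.69 × 1.3001 = CAD 17,019.21
CAD 17,019.21 ÷ 0.0010089 = KRW 16,869,075
KRW 16,869,075 × 0.014901 = MXN 251,366.09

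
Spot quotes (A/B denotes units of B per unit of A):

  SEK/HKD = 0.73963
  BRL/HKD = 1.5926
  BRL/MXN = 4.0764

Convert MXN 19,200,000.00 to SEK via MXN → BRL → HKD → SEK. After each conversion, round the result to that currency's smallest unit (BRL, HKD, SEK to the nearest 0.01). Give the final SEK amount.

SEK 10,141,837.07

MXN 19,200,000.00 ÷ 4.0764 = BRL 4,710,038.27
BRL 4,710,038.27 × 1.5926 = HKD 7,501,206.95
HKD 7,501,206.95 ÷ 0.73963 = SEK 10,141,837.07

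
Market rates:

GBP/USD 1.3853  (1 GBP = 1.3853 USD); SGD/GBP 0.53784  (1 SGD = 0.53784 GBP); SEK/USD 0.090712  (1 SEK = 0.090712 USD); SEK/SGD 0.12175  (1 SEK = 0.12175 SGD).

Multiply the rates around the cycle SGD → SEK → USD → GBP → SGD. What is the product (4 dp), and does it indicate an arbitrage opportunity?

Around SGD → SEK → USD → GBP → SGD: 1 ÷ 0.12175 × 0.090712 ÷ 1.3853 ÷ 0.53784 = 0.999997
Product ≈ 1 (deviation 0.000%, within rounding noise).

1.0000 (no arbitrage)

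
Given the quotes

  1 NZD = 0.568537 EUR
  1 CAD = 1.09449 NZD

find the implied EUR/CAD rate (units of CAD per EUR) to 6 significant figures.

EUR/CAD = 1.60705

1 EUR ÷ 0.568537 = 1.7589 NZD
1.7589 NZD ÷ 1.09449 = 1.60705 CAD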